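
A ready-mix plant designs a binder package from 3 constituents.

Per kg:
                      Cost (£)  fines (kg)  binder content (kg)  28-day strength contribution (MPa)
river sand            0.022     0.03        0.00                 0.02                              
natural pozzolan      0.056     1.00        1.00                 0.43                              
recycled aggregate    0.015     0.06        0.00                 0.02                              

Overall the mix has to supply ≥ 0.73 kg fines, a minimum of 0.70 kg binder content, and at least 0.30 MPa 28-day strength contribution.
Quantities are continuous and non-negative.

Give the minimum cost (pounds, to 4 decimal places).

£0.0409

Let x1 = kg of river sand, x2 = kg of natural pozzolan, x3 = kg of recycled aggregate.
Minimize 0.022x1 + 0.056x2 + 0.015x3 s.t.:
  0.03x1 + 1x2 + 0.06x3 ≥ 0.73   (fines)
  1x2 ≥ 0.7   (binder content)
  0.02x1 + 0.43x2 + 0.02x3 ≥ 0.3   (28-day strength contribution)
  x1, x2, x3 ≥ 0.
The cheapest feasible vertex uses only natural pozzolan; river sand, recycled aggregate are not used. Binding constraint: fines.
Solving gives x2 = 0.73.
Objective = 0.056·0.73 = 0.040880.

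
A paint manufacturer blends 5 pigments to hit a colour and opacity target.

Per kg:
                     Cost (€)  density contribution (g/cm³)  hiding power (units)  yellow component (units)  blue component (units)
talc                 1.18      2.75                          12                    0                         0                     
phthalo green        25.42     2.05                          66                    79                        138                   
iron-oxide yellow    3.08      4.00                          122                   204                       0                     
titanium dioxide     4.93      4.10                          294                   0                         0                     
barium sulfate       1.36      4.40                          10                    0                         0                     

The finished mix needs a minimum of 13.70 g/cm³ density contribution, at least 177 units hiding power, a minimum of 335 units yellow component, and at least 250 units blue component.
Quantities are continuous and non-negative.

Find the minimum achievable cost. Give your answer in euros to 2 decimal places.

Treat it as an LP. Let x1 = kg of talc, x2 = kg of phthalo green, x3 = kg of iron-oxide yellow, x4 = kg of titanium dioxide, x5 = kg of barium sulfate.
min 1.18x1 + 25.42x2 + 3.08x3 + 4.93x4 + 1.36x5 with:
  2.75x1 + 2.05x2 + 4x3 + 4.1x4 + 4.4x5 ≥ 13.7   (density contribution)
  12x1 + 66x2 + 122x3 + 294x4 + 10x5 ≥ 177   (hiding power)
  79x2 + 204x3 ≥ 335   (yellow component)
  138x2 ≥ 250   (blue component)
  x1, x2, x3, x4, x5 ≥ 0.
The minimum-cost mix takes nothing from talc, titanium dioxide — only phthalo green, iron-oxide yellow, barium sulfate. Binding constraints: density contribution, yellow component, blue component.
That vertex is x2 = 1.8116, x3 = 0.94061, x5 = 1.4145.
Total cost: 25.42·1.8116 + 3.08·0.94061 + 1.36·1.4145 = 50.8717.

€50.87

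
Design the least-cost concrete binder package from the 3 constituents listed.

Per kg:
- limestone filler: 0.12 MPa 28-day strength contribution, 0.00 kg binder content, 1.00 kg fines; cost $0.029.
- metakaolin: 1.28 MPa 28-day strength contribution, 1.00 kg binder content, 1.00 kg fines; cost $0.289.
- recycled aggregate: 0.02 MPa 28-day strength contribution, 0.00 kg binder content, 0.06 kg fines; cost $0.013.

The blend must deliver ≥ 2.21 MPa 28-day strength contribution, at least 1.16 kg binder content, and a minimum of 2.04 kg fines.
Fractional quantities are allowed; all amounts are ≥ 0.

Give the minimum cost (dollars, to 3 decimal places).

$0.500

Let x1 = kg of limestone filler, x2 = kg of metakaolin, x3 = kg of recycled aggregate.
min 0.029x1 + 0.289x2 + 0.013x3 subject to:
  0.12x1 + 1.28x2 + 0.02x3 ≥ 2.21   (28-day strength contribution)
  1x2 ≥ 1.16   (binder content)
  1x1 + 1x2 + 0.06x3 ≥ 2.04   (fines)
  x1, x2, x3 ≥ 0.
The cheapest feasible vertex uses only limestone filler, metakaolin; recycled aggregate is not used. The 28-day strength contribution and fines requirements are met with equality.
Optimal quantities: limestone filler = 0.3459 kg, metakaolin = 1.694 kg.
Objective = 0.029·0.3459 + 0.289·1.694 = 0.49960.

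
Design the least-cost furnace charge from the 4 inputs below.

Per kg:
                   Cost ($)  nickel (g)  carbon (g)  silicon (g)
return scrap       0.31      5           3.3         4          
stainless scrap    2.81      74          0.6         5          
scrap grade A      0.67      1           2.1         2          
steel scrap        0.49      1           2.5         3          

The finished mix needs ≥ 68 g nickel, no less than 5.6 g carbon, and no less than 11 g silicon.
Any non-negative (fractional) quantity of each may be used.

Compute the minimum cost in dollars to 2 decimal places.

Let x1 = kg of return scrap, x2 = kg of stainless scrap, x3 = kg of scrap grade A, x4 = kg of steel scrap.
Minimize 0.31x1 + 2.81x2 + 0.67x3 + 0.49x4 s.t.:
  5x1 + 74x2 + 1x3 + 1x4 ≥ 68   (nickel)
  3.3x1 + 0.6x2 + 2.1x3 + 2.5x4 ≥ 5.6   (carbon)
  4x1 + 5x2 + 2x3 + 3x4 ≥ 11   (silicon)
  x1, x2, x3, x4 ≥ 0.
The optimal basis is {return scrap, stainless scrap}; scrap grade A, steel scrap drop out. Binding constraints: nickel and silicon.
Optimal quantities: return scrap = 1.749 kg, stainless scrap = 0.8007 kg.
Cost = 0.31·1.749 + 2.81·0.8007 = 2.7922.

$2.79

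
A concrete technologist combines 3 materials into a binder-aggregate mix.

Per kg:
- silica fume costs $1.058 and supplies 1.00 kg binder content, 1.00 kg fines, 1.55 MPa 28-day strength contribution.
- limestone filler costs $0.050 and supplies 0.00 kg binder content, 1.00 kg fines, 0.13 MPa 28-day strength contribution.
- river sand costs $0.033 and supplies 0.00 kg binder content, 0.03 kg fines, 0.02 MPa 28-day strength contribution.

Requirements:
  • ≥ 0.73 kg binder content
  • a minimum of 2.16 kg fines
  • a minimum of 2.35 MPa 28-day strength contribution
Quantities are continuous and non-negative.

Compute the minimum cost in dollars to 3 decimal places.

$1.241

This is a linear program. Let x1 = kg of silica fume, x2 = kg of limestone filler, x3 = kg of river sand.
min 1.058x1 + 0.05x2 + 0.033x3 s.t.:
  1x1 ≥ 0.73   (binder content)
  1x1 + 1x2 + 0.03x3 ≥ 2.16   (fines)
  1.55x1 + 0.13x2 + 0.02x3 ≥ 2.35   (28-day strength contribution)
  x1, x2, x3 ≥ 0.
At the optimum only silica fume, limestone filler are positive (river sand = 0). Binding constraints: binder content and 28-day strength contribution.
That vertex is x1 = 0.73, x2 = 9.373.
Hence cost = 1.058·0.73 + 0.05·9.373 = $1.24099.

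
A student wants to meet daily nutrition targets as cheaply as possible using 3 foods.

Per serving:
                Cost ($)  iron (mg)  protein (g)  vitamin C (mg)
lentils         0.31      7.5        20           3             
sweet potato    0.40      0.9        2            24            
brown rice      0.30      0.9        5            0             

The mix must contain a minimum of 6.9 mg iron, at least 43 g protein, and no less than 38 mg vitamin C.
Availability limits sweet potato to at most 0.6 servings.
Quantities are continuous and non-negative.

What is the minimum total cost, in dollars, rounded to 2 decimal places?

$2.68

This is a linear program. Let x1 = servings of lentils, x2 = servings of sweet potato, x3 = servings of brown rice.
min 0.31x1 + 0.4x2 + 0.3x3 with:
  7.5x1 + 0.9x2 + 0.9x3 ≥ 6.9   (iron)
  20x1 + 2x2 + 5x3 ≥ 43   (protein)
  3x1 + 24x2 ≥ 38   (vitamin C)
  x2 ≤ 0.6
  x1, x2, x3 ≥ 0.
At the optimum only lentils, sweet potato are positive (brown rice = 0). There the vitamin C and the sweet potato cap constraints are tight.
Solving gives x1 = 7.867, x2 = 0.6.
Objective = 0.31·7.867 + 0.4·0.6 = 2.6788.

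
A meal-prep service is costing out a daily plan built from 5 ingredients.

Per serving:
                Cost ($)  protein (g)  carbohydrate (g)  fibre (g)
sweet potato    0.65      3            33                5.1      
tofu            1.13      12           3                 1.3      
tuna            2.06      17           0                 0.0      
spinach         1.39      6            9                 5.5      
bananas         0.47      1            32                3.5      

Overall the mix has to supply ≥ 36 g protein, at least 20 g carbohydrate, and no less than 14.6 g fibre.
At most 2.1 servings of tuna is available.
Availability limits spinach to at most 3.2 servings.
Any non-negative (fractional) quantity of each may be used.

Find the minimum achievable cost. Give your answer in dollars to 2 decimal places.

$4.21

Treat it as an LP. Let x1 = servings of sweet potato, x2 = servings of tofu, x3 = servings of tuna, x4 = servings of spinach, x5 = servings of bananas.
min 0.65x1 + 1.13x2 + 2.06x3 + 1.39x4 + 0.47x5 with:
  3x1 + 12x2 + 17x3 + 6x4 + 1x5 ≥ 36   (protein)
  33x1 + 3x2 + 9x4 + 32x5 ≥ 20   (carbohydrate)
  5.1x1 + 1.3x2 + 5.5x4 + 3.5x5 ≥ 14.6   (fibre)
  x3 ≤ 2.1
  x4 ≤ 3.2
  x1, x2, x3, x4, x5 ≥ 0.
The minimum-cost mix takes nothing from tuna, spinach, bananas — only sweet potato, tofu. Binding constraints: protein and fibre.
So sweet potato = 2.241 servings, tofu = 2.44 servings.
Objective = 0.65·2.241 + 1.13·2.44 = 4.2139.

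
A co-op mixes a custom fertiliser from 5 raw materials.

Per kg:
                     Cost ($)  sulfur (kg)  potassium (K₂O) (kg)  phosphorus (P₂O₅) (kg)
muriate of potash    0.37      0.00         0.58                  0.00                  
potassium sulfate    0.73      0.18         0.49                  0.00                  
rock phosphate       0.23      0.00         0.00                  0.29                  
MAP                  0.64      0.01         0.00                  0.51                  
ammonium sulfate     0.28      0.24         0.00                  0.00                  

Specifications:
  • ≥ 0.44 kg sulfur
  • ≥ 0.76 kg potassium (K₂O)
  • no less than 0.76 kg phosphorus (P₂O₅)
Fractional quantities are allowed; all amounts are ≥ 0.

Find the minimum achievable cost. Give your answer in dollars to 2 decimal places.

Let x1 = kg of muriate of potash, x2 = kg of potassium sulfate, x3 = kg of rock phosphate, x4 = kg of MAP, x5 = kg of ammonium sulfate.
Minimise 0.37x1 + 0.73x2 + 0.23x3 + 0.64x4 + 0.28x5 subject to:
  0.18x2 + 0.01x4 + 0.24x5 ≥ 0.44   (sulfur)
  0.58x1 + 0.49x2 ≥ 0.76   (potassium (K₂O))
  0.29x3 + 0.51x4 ≥ 0.76   (phosphorus (P₂O₅))
  x1, x2, x3, x4, x5 ≥ 0.
The minimum-cost mix takes nothing from potassium sulfate, MAP — only muriate of potash, rock phosphate, ammonium sulfate. There the sulfur, potassium (K₂O), phosphorus (P₂O₅) constraints are tight.
Solving gives x1 = 1.31, x3 = 2.621, x5 = 1.833.
Total cost: 0.37·1.31 + 0.23·2.621 + 0.28·1.833 = 1.6008.

$1.60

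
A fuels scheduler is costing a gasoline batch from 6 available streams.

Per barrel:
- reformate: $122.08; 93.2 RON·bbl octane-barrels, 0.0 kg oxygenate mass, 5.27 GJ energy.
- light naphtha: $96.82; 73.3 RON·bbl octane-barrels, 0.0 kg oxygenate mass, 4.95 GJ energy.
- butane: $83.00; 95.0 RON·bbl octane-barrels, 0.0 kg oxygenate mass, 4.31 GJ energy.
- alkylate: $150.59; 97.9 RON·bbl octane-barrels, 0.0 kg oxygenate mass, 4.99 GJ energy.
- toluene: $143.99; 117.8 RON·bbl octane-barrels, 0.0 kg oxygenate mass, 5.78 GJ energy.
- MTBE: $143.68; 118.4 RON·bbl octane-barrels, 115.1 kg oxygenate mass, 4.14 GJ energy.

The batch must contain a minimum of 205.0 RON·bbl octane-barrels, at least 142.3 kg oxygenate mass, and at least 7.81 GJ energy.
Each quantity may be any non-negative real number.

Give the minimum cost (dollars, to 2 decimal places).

Let x1 = barrels of reformate, x2 = barrels of light naphtha, x3 = barrels of butane, x4 = barrels of alkylate, x5 = barrels of toluene, x6 = barrels of MTBE.
min 122.08x1 + 96.82x2 + 83x3 + 150.59x4 + 143.99x5 + 143.68x6 subject to:
  93.2x1 + 73.3x2 + 95x3 + 97.9x4 + 117.8x5 + 118.4x6 ≥ 205   (octane-barrels)
  115.1x6 ≥ 142.3   (oxygenate mass)
  5.27x1 + 4.95x2 + 4.31x3 + 4.99x4 + 5.78x5 + 4.14x6 ≥ 7.81   (energy)
  x1, x2, x3, x4, x5, x6 ≥ 0.
The optimal basis is {butane, MTBE}; reformate, light naphtha, alkylate, toluene drop out. There the oxygenate mass and energy constraints are tight.
That vertex is x3 = 0.62451, x6 = 1.2363.
Hence cost = 83·0.62451 + 143.68·1.2363 = $229.4659.

$229.47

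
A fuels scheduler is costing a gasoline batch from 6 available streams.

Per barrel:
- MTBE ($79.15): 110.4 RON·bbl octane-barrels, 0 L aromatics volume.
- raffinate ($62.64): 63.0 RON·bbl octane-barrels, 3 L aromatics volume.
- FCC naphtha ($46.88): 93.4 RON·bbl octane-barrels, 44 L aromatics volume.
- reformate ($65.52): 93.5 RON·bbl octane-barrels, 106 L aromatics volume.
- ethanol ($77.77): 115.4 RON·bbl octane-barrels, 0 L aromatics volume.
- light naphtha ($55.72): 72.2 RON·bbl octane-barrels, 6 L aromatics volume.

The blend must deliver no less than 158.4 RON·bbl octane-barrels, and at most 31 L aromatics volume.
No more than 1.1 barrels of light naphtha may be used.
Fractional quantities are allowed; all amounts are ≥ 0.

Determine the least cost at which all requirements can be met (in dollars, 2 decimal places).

Let x1 = barrels of MTBE, x2 = barrels of raffinate, x3 = barrels of FCC naphtha, x4 = barrels of reformate, x5 = barrels of ethanol, x6 = barrels of light naphtha.
Minimize 79.15x1 + 62.64x2 + 46.88x3 + 65.52x4 + 77.77x5 + 55.72x6 with:
  110.4x1 + 63x2 + 93.4x3 + 93.5x4 + 115.4x5 + 72.2x6 ≥ 158.4   (octane-barrels)
  3x2 + 44x3 + 106x4 + 6x6 ≤ 31   (aromatics volume)
  x6 ≤ 1.1
  x1, x2, x3, x4, x5, x6 ≥ 0.
The optimal basis is {FCC naphtha, ethanol}; MTBE, raffinate, reformate, light naphtha drop out. There the octane-barrels and aromatics volume constraints are tight.
Optimal quantities: FCC naphtha = 0.7045 barrels, ethanol = 0.8024 barrels.
Objective = 46.88·0.7045 + 77.77·0.8024 = 95.4296.

$95.43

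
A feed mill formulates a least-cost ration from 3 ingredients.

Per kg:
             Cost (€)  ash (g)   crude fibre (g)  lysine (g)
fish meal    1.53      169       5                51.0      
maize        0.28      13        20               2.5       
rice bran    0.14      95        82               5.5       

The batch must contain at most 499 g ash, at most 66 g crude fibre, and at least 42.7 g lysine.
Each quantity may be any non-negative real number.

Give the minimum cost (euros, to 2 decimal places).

Treat it as an LP. Let x1 = kg of fish meal, x2 = kg of maize, x3 = kg of rice bran.
min 1.53x1 + 0.28x2 + 0.14x3 s.t.:
  169x1 + 13x2 + 95x3 ≤ 499   (ash)
  5x1 + 20x2 + 82x3 ≤ 66   (crude fibre)
  51x1 + 2.5x2 + 5.5x3 ≥ 42.7   (lysine)
  x1, x2, x3 ≥ 0.
The optimal basis is {fish meal, rice bran}; maize drops out. The crude fibre and lysine requirements are met with equality.
Solving gives x1 = 0.7554, x3 = 0.7588.
Objective = 1.53·0.7554 + 0.14·0.7588 = 1.2620.

€1.26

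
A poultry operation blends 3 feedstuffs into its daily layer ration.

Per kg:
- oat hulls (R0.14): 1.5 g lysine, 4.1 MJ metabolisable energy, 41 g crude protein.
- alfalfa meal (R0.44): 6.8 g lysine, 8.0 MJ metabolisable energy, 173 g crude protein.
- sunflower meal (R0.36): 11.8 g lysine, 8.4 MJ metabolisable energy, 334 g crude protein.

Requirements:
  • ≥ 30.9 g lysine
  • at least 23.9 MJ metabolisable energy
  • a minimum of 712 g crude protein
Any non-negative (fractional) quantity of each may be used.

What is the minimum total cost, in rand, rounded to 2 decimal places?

Let x1 = kg of oat hulls, x2 = kg of alfalfa meal, x3 = kg of sunflower meal.
Minimize 0.14x1 + 0.44x2 + 0.36x3 subject to:
  1.5x1 + 6.8x2 + 11.8x3 ≥ 30.9   (lysine)
  4.1x1 + 8x2 + 8.4x3 ≥ 23.9   (metabolisable energy)
  41x1 + 173x2 + 334x3 ≥ 712   (crude protein)
  x1, x2, x3 ≥ 0.
The minimum-cost mix takes nothing from alfalfa meal — only oat hulls, sunflower meal. There the lysine and metabolisable energy constraints are tight.
That vertex is x1 = 0.6277, x3 = 2.539.
Objective = 0.14·0.6277 + 0.36·2.539 = 1.0019.

R1.00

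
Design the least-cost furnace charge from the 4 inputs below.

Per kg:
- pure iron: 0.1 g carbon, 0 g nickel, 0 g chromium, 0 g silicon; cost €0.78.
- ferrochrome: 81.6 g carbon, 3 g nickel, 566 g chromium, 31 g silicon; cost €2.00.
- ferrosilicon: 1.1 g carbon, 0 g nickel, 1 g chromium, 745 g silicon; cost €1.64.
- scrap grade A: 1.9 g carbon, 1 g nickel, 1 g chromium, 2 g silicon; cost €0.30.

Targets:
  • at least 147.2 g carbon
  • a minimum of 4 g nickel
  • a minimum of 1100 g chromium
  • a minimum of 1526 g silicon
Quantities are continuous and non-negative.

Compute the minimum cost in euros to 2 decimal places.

Set it up as a linear program. Let x1 = kg of pure iron, x2 = kg of ferrochrome, x3 = kg of ferrosilicon, x4 = kg of scrap grade A.
min 0.78x1 + 2x2 + 1.64x3 + 0.3x4 with:
  0.1x1 + 81.6x2 + 1.1x3 + 1.9x4 ≥ 147.2   (carbon)
  3x2 + 1x4 ≥ 4   (nickel)
  566x2 + 1x3 + 1x4 ≥ 1100   (chromium)
  31x2 + 745x3 + 2x4 ≥ 1526   (silicon)
  x1, x2, x3, x4 ≥ 0.
At the optimum only ferrochrome, ferrosilicon are positive (pure iron, scrap grade A = 0). The chromium and silicon requirements are met with equality.
Solving gives x2 = 1.94, x3 = 1.968.
Hence cost = 2·1.94 + 1.64·1.968 = €7.1075.

€7.11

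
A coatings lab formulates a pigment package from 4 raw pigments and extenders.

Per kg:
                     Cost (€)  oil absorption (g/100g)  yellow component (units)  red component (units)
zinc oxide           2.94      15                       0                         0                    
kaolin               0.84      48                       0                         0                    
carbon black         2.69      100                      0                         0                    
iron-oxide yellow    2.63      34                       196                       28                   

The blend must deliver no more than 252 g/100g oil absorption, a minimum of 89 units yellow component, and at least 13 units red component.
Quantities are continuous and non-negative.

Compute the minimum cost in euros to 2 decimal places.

€1.22

Set it up as a linear program. Let x1 = kg of zinc oxide, x2 = kg of kaolin, x3 = kg of carbon black, x4 = kg of iron-oxide yellow.
Minimize 2.94x1 + 0.84x2 + 2.69x3 + 2.63x4 with:
  15x1 + 48x2 + 100x3 + 34x4 ≤ 252   (oil absorption)
  196x4 ≥ 89   (yellow component)
  28x4 ≥ 13   (red component)
  x1, x2, x3, x4 ≥ 0.
The optimal basis is {iron-oxide yellow}; zinc oxide, kaolin, carbon black drop out. Binding constraint: red component.
That vertex is x4 = 0.4643.
Hence cost = 2.63·0.4643 = €1.2211.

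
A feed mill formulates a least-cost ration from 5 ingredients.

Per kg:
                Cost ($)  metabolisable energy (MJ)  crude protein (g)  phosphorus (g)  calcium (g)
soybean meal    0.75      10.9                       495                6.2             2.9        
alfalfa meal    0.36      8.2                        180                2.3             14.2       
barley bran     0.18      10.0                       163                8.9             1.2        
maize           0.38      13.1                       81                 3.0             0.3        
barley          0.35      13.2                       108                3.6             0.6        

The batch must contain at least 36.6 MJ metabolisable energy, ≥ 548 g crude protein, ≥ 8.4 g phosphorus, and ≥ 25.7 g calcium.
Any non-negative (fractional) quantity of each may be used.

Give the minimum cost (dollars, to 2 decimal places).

$1.00

Set it up as a linear program. Let x1 = kg of soybean meal, x2 = kg of alfalfa meal, x3 = kg of barley bran, x4 = kg of maize, x5 = kg of barley.
Minimise 0.75x1 + 0.36x2 + 0.18x3 + 0.38x4 + 0.35x5 s.t.:
  10.9x1 + 8.2x2 + 10x3 + 13.1x4 + 13.2x5 ≥ 36.6   (metabolisable energy)
  495x1 + 180x2 + 163x3 + 81x4 + 108x5 ≥ 548   (crude protein)
  6.2x1 + 2.3x2 + 8.9x3 + 3x4 + 3.6x5 ≥ 8.4   (phosphorus)
  2.9x1 + 14.2x2 + 1.2x3 + 0.3x4 + 0.6x5 ≥ 25.7   (calcium)
  x1, x2, x3, x4, x5 ≥ 0.
At the optimum only alfalfa meal, barley bran are positive (soybean meal, maize, barley = 0). Binding constraints: metabolisable energy and calcium.
Solving gives x2 = 1.612, x3 = 2.338.
Total cost: 0.36·1.612 + 0.18·2.338 = 1.0012.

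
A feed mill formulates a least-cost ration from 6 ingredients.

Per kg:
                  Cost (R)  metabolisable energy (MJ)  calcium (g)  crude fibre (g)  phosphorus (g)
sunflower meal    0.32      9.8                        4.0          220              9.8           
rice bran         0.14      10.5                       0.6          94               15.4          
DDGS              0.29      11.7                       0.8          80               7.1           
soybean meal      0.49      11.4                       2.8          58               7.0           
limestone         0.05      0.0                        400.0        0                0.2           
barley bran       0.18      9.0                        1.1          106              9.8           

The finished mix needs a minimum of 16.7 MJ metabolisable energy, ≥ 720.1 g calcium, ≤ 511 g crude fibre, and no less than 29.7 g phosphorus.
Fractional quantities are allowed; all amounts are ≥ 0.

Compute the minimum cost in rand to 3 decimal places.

R0.357

Let x1 = kg of sunflower meal, x2 = kg of rice bran, x3 = kg of DDGS, x4 = kg of soybean meal, x5 = kg of limestone, x6 = kg of barley bran.
Minimise 0.32x1 + 0.14x2 + 0.29x3 + 0.49x4 + 0.05x5 + 0.18x6 s.t.:
  9.8x1 + 10.5x2 + 11.7x3 + 11.4x4 + 9x6 ≥ 16.7   (metabolisable energy)
  4x1 + 0.6x2 + 0.8x3 + 2.8x4 + 400x5 + 1.1x6 ≥ 720.1   (calcium)
  220x1 + 94x2 + 80x3 + 58x4 + 106x6 ≤ 511   (crude fibre)
  9.8x1 + 15.4x2 + 7.1x3 + 7x4 + 0.2x5 + 9.8x6 ≥ 29.7   (phosphorus)
  x1, x2, x3, x4, x5, x6 ≥ 0.
The optimal basis is {rice bran, limestone}; sunflower meal, DDGS, soybean meal, barley bran drop out. There the calcium and phosphorus constraints are tight.
Solving gives x2 = 1.905, x5 = 1.797.
Hence cost = 0.14·1.905 + 0.05·1.797 = R0.35655.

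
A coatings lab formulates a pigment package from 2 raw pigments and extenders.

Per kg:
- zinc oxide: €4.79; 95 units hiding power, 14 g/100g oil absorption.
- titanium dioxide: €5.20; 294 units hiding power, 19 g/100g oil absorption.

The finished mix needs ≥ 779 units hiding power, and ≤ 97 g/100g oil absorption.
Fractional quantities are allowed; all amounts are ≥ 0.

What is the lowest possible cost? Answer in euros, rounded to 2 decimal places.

Treat it as an LP. Let x1 = kg of zinc oxide, x2 = kg of titanium dioxide.
min 4.79x1 + 5.2x2 with:
  95x1 + 294x2 ≥ 779   (hiding power)
  14x1 + 19x2 ≤ 97   (oil absorption)
  x1, x2 ≥ 0.
The cheapest feasible vertex uses only titanium dioxide; zinc oxide is not used. The hiding power requirement is met with equality.
That vertex is x2 = 2.65.
Total cost: 5.2·2.65 = 13.7800.

€13.78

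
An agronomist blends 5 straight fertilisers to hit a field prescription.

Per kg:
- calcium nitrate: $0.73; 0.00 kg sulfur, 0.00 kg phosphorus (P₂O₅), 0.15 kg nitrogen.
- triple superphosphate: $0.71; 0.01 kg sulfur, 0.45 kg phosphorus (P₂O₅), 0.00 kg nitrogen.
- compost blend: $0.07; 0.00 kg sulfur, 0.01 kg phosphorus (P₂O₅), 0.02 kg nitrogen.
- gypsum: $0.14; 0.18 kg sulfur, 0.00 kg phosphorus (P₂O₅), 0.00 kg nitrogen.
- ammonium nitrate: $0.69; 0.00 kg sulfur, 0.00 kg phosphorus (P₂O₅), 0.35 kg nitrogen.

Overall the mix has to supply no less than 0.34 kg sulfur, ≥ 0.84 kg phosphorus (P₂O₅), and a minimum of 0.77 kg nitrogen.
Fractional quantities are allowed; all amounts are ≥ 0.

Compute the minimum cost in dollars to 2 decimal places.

Let x1 = kg of calcium nitrate, x2 = kg of triple superphosphate, x3 = kg of compost blend, x4 = kg of gypsum, x5 = kg of ammonium nitrate.
min 0.73x1 + 0.71x2 + 0.07x3 + 0.14x4 + 0.69x5 subject to:
  0.01x2 + 0.18x4 ≥ 0.34   (sulfur)
  0.45x2 + 0.01x3 ≥ 0.84   (phosphorus (P₂O₅))
  0.15x1 + 0.02x3 + 0.35x5 ≥ 0.77   (nitrogen)
  x1, x2, x3, x4, x5 ≥ 0.
At the optimum only triple superphosphate, gypsum, ammonium nitrate are positive (calcium nitrate, compost blend = 0). The sulfur, phosphorus (P₂O₅), nitrogen requirements are met with equality.
Optimal quantities: triple superphosphate = 1.867 kg, gypsum = 1.785 kg, ammonium nitrate = 2.2 kg.
Objective = 0.71·1.867 + 0.14·1.785 + 0.69·2.2 = 3.0935.

$3.09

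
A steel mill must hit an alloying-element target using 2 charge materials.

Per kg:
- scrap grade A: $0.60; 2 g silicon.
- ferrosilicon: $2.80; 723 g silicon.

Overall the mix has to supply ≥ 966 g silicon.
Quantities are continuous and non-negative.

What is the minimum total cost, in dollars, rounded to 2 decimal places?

$3.74

Let x1 = kg of scrap grade A, x2 = kg of ferrosilicon.
Minimize 0.6x1 + 2.8x2 with:
  2x1 + 723x2 ≥ 966   (silicon)
  x1, x2 ≥ 0.
The optimal basis is {ferrosilicon}; scrap grade A drops out. The silicon requirement is met with equality.
Optimal quantities: ferrosilicon = 1.336 kg.
Total cost: 2.8·1.336 = 3.7408.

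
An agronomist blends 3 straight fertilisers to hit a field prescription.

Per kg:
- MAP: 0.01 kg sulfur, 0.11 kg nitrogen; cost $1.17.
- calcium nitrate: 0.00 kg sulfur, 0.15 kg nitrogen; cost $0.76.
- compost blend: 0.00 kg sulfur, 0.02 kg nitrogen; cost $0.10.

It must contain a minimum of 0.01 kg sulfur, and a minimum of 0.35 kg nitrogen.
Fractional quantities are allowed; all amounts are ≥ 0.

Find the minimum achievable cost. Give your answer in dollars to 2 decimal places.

$2.37

This is a linear program. Let x1 = kg of MAP, x2 = kg of calcium nitrate, x3 = kg of compost blend.
Minimize 1.17x1 + 0.76x2 + 0.1x3 s.t.:
  0.01x1 ≥ 0.01   (sulfur)
  0.11x1 + 0.15x2 + 0.02x3 ≥ 0.35   (nitrogen)
  x1, x2, x3 ≥ 0.
The cheapest feasible vertex uses only MAP, compost blend; calcium nitrate is not used. Binding constraints: sulfur and nitrogen.
That vertex is x1 = 1, x3 = 12.
Total cost: 1.17·1 + 0.1·12 = 2.3700.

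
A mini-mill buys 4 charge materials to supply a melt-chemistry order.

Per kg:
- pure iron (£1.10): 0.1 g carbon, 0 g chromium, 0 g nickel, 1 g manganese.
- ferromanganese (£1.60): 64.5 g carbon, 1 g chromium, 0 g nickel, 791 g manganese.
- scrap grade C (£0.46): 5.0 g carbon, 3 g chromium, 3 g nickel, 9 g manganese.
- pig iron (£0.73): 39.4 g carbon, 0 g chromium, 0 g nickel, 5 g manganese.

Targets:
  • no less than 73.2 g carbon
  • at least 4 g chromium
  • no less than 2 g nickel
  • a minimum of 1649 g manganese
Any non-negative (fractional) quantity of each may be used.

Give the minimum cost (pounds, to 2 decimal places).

£3.63

Let x1 = kg of pure iron, x2 = kg of ferromanganese, x3 = kg of scrap grade C, x4 = kg of pig iron.
Minimise 1.1x1 + 1.6x2 + 0.46x3 + 0.73x4 s.t.:
  0.1x1 + 64.5x2 + 5x3 + 39.4x4 ≥ 73.2   (carbon)
  1x2 + 3x3 ≥ 4   (chromium)
  3x3 ≥ 2   (nickel)
  1x1 + 791x2 + 9x3 + 5x4 ≥ 1649   (manganese)
  x1, x2, x3, x4 ≥ 0.
The minimum-cost mix takes nothing from pure iron, pig iron — only ferromanganese, scrap grade C. The nickel and manganese requirements are met with equality.
That vertex is x2 = 2.077, x3 = 0.6667.
Cost = 1.6·2.077 + 0.46·0.6667 = 3.6299.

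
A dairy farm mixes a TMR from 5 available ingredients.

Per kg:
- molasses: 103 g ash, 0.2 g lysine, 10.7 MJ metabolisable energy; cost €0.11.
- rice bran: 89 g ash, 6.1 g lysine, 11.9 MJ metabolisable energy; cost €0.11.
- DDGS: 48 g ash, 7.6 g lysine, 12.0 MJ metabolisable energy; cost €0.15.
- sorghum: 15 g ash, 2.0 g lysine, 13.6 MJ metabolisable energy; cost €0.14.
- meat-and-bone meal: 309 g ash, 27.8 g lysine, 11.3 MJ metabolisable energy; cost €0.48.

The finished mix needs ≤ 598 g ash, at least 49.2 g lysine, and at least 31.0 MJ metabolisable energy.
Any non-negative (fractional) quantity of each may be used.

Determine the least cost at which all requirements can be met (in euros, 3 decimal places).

Let x1 = kg of molasses, x2 = kg of rice bran, x3 = kg of DDGS, x4 = kg of sorghum, x5 = kg of meat-and-bone meal.
Minimise 0.11x1 + 0.11x2 + 0.15x3 + 0.14x4 + 0.48x5 with:
  103x1 + 89x2 + 48x3 + 15x4 + 309x5 ≤ 598   (ash)
  0.2x1 + 6.1x2 + 7.6x3 + 2x4 + 27.8x5 ≥ 49.2   (lysine)
  10.7x1 + 11.9x2 + 12x3 + 13.6x4 + 11.3x5 ≥ 31   (metabolisable energy)
  x1, x2, x3, x4, x5 ≥ 0.
The cheapest feasible vertex uses only rice bran, meat-and-bone meal; molasses, DDGS, sorghum are not used. There the lysine and metabolisable energy constraints are tight.
Solving gives x2 = 1.168, x5 = 1.514.
Objective = 0.11·1.168 + 0.48·1.514 = 0.85520.

€0.855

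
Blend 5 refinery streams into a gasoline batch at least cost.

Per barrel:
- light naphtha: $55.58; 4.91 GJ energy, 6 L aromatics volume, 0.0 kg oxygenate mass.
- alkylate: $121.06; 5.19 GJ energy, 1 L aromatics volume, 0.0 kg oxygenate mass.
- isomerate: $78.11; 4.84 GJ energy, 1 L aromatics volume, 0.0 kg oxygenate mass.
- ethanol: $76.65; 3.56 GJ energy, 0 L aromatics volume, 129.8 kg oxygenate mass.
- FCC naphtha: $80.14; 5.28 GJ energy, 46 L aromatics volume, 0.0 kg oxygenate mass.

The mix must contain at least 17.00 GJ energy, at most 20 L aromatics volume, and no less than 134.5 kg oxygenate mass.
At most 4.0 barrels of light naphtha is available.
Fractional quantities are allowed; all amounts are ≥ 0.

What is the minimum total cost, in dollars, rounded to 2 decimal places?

$230.10

Treat it as an LP. Let x1 = barrels of light naphtha, x2 = barrels of alkylate, x3 = barrels of isomerate, x4 = barrels of ethanol, x5 = barrels of FCC naphtha.
Minimise 55.58x1 + 121.06x2 + 78.11x3 + 76.65x4 + 80.14x5 s.t.:
  4.91x1 + 5.19x2 + 4.84x3 + 3.56x4 + 5.28x5 ≥ 17   (energy)
  6x1 + 1x2 + 1x3 + 46x5 ≤ 20   (aromatics volume)
  129.8x4 ≥ 134.5   (oxygenate mass)
  x1 ≤ 4
  x1, x2, x3, x4, x5 ≥ 0.
At the optimum only light naphtha, ethanol are positive (alkylate, isomerate, FCC naphtha = 0). There the energy and oxygenate mass constraints are tight.
So light naphtha = 2.711 barrels, ethanol = 1.0362 barrels.
Hence cost = 55.58·2.711 + 76.65·1.0362 = $230.1021.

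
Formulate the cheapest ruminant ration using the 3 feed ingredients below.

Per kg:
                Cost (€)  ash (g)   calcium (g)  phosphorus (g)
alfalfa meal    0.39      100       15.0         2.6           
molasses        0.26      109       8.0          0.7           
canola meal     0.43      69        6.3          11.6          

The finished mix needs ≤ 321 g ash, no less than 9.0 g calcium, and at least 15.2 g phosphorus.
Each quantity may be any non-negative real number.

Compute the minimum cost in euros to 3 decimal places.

€0.580

This is a linear program. Let x1 = kg of alfalfa meal, x2 = kg of molasses, x3 = kg of canola meal.
Minimise 0.39x1 + 0.26x2 + 0.43x3 s.t.:
  100x1 + 109x2 + 69x3 ≤ 321   (ash)
  15x1 + 8x2 + 6.3x3 ≥ 9   (calcium)
  2.6x1 + 0.7x2 + 11.6x3 ≥ 15.2   (phosphorus)
  x1, x2, x3 ≥ 0.
The optimal basis is {alfalfa meal, canola meal}; molasses drops out. Binding constraints: calcium and phosphorus.
So alfalfa meal = 0.05482 kg, canola meal = 1.298 kg.
Objective = 0.39·0.05482 + 0.43·1.298 = 0.57952.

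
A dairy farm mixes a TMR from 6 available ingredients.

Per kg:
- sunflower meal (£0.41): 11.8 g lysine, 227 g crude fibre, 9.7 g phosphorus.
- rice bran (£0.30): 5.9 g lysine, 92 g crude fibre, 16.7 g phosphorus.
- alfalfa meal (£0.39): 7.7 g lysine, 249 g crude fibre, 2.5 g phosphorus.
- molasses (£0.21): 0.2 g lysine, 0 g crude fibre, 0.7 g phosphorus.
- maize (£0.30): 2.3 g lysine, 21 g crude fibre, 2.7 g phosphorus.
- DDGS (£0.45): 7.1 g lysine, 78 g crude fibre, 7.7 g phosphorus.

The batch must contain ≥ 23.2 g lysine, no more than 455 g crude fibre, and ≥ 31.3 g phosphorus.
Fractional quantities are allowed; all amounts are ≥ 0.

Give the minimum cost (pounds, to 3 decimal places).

£0.904

Set it up as a linear program. Let x1 = kg of sunflower meal, x2 = kg of rice bran, x3 = kg of alfalfa meal, x4 = kg of molasses, x5 = kg of maize, x6 = kg of DDGS.
Minimize 0.41x1 + 0.3x2 + 0.39x3 + 0.21x4 + 0.3x5 + 0.45x6 s.t.:
  11.8x1 + 5.9x2 + 7.7x3 + 0.2x4 + 2.3x5 + 7.1x6 ≥ 23.2   (lysine)
  227x1 + 92x2 + 249x3 + 21x5 + 78x6 ≤ 455   (crude fibre)
  9.7x1 + 16.7x2 + 2.5x3 + 0.7x4 + 2.7x5 + 7.7x6 ≥ 31.3   (phosphorus)
  x1, x2, x3, x4, x5, x6 ≥ 0.
The minimum-cost mix takes nothing from alfalfa meal, molasses, maize, DDGS — only sunflower meal, rice bran. There the lysine and phosphorus constraints are tight.
Optimal quantities: sunflower meal = 1.45 kg, rice bran = 1.032 kg.
Cost = 0.41·1.45 + 0.3·1.032 = 0.90410.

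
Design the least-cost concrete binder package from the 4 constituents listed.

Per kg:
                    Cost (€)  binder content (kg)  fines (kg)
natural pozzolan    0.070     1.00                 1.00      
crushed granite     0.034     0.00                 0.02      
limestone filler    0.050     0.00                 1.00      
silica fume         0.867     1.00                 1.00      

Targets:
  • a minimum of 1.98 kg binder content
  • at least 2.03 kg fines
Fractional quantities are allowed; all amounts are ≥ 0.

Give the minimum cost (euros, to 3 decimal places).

€0.141

Set it up as a linear program. Let x1 = kg of natural pozzolan, x2 = kg of crushed granite, x3 = kg of limestone filler, x4 = kg of silica fume.
Minimize 0.07x1 + 0.034x2 + 0.05x3 + 0.867x4 s.t.:
  1x1 + 1x4 ≥ 1.98   (binder content)
  1x1 + 0.02x2 + 1x3 + 1x4 ≥ 2.03   (fines)
  x1, x2, x3, x4 ≥ 0.
The cheapest feasible vertex uses only natural pozzolan, limestone filler; crushed granite, silica fume are not used. Binding constraints: binder content and fines.
So natural pozzolan = 1.98 kg, limestone filler = 0.05 kg.
Total cost: 0.07·1.98 + 0.05·0.05 = 0.14110.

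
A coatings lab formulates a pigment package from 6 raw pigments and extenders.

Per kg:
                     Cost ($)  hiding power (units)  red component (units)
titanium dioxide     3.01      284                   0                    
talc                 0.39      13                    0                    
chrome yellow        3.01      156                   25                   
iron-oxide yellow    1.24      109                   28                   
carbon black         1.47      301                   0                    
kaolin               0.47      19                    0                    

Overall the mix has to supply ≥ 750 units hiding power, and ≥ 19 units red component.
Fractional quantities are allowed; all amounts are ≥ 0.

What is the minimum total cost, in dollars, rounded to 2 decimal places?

Set it up as a linear program. Let x1 = kg of titanium dioxide, x2 = kg of talc, x3 = kg of chrome yellow, x4 = kg of iron-oxide yellow, x5 = kg of carbon black, x6 = kg of kaolin.
Minimise 3.01x1 + 0.39x2 + 3.01x3 + 1.24x4 + 1.47x5 + 0.47x6 with:
  284x1 + 13x2 + 156x3 + 109x4 + 301x5 + 19x6 ≥ 750   (hiding power)
  25x3 + 28x4 ≥ 19   (red component)
  x1, x2, x3, x4, x5, x6 ≥ 0.
The optimal basis is {iron-oxide yellow, carbon black}; titanium dioxide, talc, chrome yellow, kaolin drop out. The hiding power and red component requirements are met with equality.
So iron-oxide yellow = 0.6786 kg, carbon black = 2.246 kg.
Total cost: 1.24·0.6786 + 1.47·2.246 = 4.1431.

$4.14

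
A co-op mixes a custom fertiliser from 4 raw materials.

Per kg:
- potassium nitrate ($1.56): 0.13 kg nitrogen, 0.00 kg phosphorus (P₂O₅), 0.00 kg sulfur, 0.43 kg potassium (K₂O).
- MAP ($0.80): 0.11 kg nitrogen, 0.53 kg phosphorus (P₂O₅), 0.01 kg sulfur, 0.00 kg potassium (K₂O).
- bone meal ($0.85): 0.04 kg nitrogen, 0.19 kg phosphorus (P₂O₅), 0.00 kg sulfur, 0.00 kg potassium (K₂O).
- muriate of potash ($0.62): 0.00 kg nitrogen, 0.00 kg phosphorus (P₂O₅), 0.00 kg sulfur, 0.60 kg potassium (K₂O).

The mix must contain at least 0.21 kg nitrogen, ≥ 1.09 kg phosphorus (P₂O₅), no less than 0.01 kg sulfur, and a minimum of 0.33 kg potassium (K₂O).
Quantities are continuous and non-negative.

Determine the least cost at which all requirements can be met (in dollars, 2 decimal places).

Set it up as a linear program. Let x1 = kg of potassium nitrate, x2 = kg of MAP, x3 = kg of bone meal, x4 = kg of muriate of potash.
Minimise 1.56x1 + 0.8x2 + 0.85x3 + 0.62x4 with:
  0.13x1 + 0.11x2 + 0.04x3 ≥ 0.21   (nitrogen)
  0.53x2 + 0.19x3 ≥ 1.09   (phosphorus (P₂O₅))
  0.01x2 ≥ 0.01   (sulfur)
  0.43x1 + 0.6x4 ≥ 0.33   (potassium (K₂O))
  x1, x2, x3, x4 ≥ 0.
The optimal basis is {MAP, muriate of potash}; potassium nitrate, bone meal drop out. The phosphorus (P₂O₅) and potassium (K₂O) requirements are met with equality.
So MAP = 2.057 kg, muriate of potash = 0.55 kg.
Objective = 0.8·2.057 + 0.62·0.55 = 1.9866.

$1.99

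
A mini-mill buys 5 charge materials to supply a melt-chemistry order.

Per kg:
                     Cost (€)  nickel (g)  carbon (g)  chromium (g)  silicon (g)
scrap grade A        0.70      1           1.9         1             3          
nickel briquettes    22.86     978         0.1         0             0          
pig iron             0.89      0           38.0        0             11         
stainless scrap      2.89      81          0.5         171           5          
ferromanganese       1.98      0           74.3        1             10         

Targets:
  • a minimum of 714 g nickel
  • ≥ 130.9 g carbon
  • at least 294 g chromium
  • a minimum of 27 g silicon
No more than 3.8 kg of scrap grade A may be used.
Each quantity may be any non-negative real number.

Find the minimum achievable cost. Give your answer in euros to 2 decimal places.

Let x1 = kg of scrap grade A, x2 = kg of nickel briquettes, x3 = kg of pig iron, x4 = kg of stainless scrap, x5 = kg of ferromanganese.
Minimize 0.7x1 + 22.86x2 + 0.89x3 + 2.89x4 + 1.98x5 with:
  1x1 + 978x2 + 81x4 ≥ 714   (nickel)
  1.9x1 + 0.1x2 + 38x3 + 0.5x4 + 74.3x5 ≥ 130.9   (carbon)
  1x1 + 171x4 + 1x5 ≥ 294   (chromium)
  3x1 + 11x3 + 5x4 + 10x5 ≥ 27   (silicon)
  x1 ≤ 3.8
  x1, x2, x3, x4, x5 ≥ 0.
The optimal basis is {nickel briquettes, pig iron, stainless scrap}; scrap grade A, ferromanganese drop out. Binding constraints: nickel, carbon, chromium.
Optimal quantities: nickel briquettes = 0.5877 kg, pig iron = 3.421 kg, stainless scrap = 1.719 kg.
Hence cost = 22.86·0.5877 + 0.89·3.421 + 2.89·1.719 = €21.4474.

€21.45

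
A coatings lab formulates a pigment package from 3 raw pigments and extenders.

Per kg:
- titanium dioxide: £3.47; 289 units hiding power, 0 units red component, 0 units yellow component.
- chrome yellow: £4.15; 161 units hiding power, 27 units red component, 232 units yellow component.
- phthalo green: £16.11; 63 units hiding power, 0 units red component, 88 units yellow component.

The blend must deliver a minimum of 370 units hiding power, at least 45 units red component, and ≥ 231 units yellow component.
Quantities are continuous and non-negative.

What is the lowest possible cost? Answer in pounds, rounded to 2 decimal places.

Set it up as a linear program. Let x1 = kg of titanium dioxide, x2 = kg of chrome yellow, x3 = kg of phthalo green.
Minimize 3.47x1 + 4.15x2 + 16.11x3 with:
  289x1 + 161x2 + 63x3 ≥ 370   (hiding power)
  27x2 ≥ 45   (red component)
  232x2 + 88x3 ≥ 231   (yellow component)
  x1, x2, x3 ≥ 0.
At the optimum only titanium dioxide, chrome yellow are positive (phthalo green = 0). Binding constraints: hiding power and red component.
Optimal quantities: titanium dioxide = 0.3518 kg, chrome yellow = 1.667 kg.
Objective = 3.47·0.3518 + 4.15·1.667 = 8.1388.

£8.14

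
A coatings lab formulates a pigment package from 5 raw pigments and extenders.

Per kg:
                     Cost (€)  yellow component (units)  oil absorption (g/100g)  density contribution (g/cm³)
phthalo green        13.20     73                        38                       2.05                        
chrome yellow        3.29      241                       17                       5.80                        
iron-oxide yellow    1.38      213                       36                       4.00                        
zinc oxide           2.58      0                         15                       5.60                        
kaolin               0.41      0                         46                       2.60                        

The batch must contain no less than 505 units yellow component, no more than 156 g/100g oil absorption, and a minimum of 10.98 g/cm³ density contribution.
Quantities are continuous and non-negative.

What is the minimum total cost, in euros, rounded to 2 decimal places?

€3.51

Let x1 = kg of phthalo green, x2 = kg of chrome yellow, x3 = kg of iron-oxide yellow, x4 = kg of zinc oxide, x5 = kg of kaolin.
Minimize 13.2x1 + 3.29x2 + 1.38x3 + 2.58x4 + 0.41x5 s.t.:
  73x1 + 241x2 + 213x3 ≥ 505   (yellow component)
  38x1 + 17x2 + 36x3 + 15x4 + 46x5 ≤ 156   (oil absorption)
  2.05x1 + 5.8x2 + 4x3 + 5.6x4 + 2.6x5 ≥ 10.98   (density contribution)
  x1, x2, x3, x4, x5 ≥ 0.
At the optimum only iron-oxide yellow, kaolin are positive (phthalo green, chrome yellow, zinc oxide = 0). There the yellow component and density contribution constraints are tight.
So iron-oxide yellow = 2.371 kg, kaolin = 0.5756 kg.
Objective = 1.38·2.371 + 0.41·0.5756 = 3.5080.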